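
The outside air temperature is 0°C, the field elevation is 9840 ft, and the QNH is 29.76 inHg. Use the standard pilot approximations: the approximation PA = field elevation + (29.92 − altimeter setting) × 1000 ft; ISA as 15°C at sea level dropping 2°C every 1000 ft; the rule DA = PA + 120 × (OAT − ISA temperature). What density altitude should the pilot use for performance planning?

10600 ft

Pressure altitude = 9840 + (29.92 − 29.76) × 1000 = 9840 + (+160) = 10000 ft.
ISA temperature at 10000 ft = 15 − 2 × (10000/1000) = -5°C.
ISA deviation = 0 − (-5) = +5°C.
Density altitude = 10000 + 120 × (5) = 10600 ft.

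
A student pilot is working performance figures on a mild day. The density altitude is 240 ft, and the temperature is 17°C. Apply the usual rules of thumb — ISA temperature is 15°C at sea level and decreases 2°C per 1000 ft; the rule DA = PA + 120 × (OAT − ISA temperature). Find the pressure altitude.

0 ft

DA = PA + 120 × (OAT − (15 − 2·PA/1000)) = PA + 120·OAT − 1800 + 0.24·PA = 1.24·PA + 120·OAT − 1800.
So 1.24·PA = 240 − 120 × 17 + 1800 = 0.
PA = 0 / 1.24 = 0 ft.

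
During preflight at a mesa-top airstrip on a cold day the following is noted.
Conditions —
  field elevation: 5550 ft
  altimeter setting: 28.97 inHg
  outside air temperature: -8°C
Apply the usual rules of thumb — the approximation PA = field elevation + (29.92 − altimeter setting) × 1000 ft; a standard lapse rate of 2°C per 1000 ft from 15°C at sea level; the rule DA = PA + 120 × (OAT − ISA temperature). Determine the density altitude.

Pressure altitude = 5550 + (29.92 − 28.97) × 1000 = 5550 + (+950) = 6500 ft.
ISA temperature at 6500 ft = 15 − 2 × (6500/1000) = 2°C.
ISA deviation = -8 − 2 = -10°C.
Density altitude = 6500 + 120 × (-10) = 5300 ft.

5300 ft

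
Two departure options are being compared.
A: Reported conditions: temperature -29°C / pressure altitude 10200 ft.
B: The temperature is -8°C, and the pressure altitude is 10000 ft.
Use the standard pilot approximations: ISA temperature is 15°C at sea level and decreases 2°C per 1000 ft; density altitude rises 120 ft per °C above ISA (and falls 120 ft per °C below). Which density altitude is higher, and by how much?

B by 2272 ft

A: ISA temp = -5.4°C, deviation -23.6°C, DA = 10200 + 120 × (-23.6) = 7368 ft.
B: ISA temp = -5°C, deviation -3°C, DA = 10000 + 120 × (-3) = 9640 ft.
B is higher by 9640 − 7368 = 2272 ft.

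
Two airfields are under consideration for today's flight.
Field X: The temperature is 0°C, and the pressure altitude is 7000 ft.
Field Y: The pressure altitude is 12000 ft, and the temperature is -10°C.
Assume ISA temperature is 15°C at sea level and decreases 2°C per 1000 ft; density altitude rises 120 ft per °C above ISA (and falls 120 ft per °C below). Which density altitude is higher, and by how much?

Field X: ISA temp = 1°C, deviation -1°C, DA = 7000 + 120 × (-1) = 6880 ft.
Field Y: ISA temp = -9°C, deviation -1°C, DA = 12000 + 120 × (-1) = 11880 ft.
Field Y is higher by 11880 − 6880 = 5000 ft.

Field Y by 5000 ft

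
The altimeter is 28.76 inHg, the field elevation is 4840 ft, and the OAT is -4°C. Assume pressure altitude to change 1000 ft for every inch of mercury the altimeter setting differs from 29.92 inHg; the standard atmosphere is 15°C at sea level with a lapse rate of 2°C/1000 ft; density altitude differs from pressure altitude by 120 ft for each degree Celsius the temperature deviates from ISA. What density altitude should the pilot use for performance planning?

5160 ft

Pressure altitude = 4840 + (29.92 − 28.76) × 1000 = 4840 + (+1160) = 6000 ft.
ISA temperature at 6000 ft = 15 − 2 × (6000/1000) = 3°C.
ISA deviation = -4 − 3 = -7°C.
Density altitude = 6000 + 120 × (-7) = 5160 ft.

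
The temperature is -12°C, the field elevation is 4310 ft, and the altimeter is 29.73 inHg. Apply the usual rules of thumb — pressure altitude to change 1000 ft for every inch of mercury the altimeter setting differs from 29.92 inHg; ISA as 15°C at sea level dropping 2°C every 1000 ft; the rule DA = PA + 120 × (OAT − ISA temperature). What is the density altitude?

Pressure altitude = 4310 + (29.92 − 29.73) × 1000 = 4310 + (+190) = 4500 ft.
ISA temperature at 4500 ft = 15 − 2 × (4500/1000) = 6°C.
ISA deviation = -12 − 6 = -18°C.
Density altitude = 4500 + 120 × (-18) = 2340 ft.

2340 ft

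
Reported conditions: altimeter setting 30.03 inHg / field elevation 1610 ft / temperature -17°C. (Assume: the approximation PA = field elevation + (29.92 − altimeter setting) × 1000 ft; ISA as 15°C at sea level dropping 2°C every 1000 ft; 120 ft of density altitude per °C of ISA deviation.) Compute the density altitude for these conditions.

-1980 ft

Pressure altitude = 1610 + (29.92 − 30.03) × 1000 = 1610 + (-110) = 1500 ft.
ISA temperature at 1500 ft = 15 − 2 × (1500/1000) = 12°C.
ISA deviation = -17 − 12 = -29°C.
Density altitude = 1500 + 120 × (-29) = -1980 ft.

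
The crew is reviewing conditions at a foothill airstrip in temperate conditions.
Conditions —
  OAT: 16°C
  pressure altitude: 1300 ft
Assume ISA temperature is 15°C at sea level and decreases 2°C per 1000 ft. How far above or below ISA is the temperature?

ISA temperature at 1300 ft = 15 − 2 × (1300/1000) = 12.4°C.
Deviation = OAT − ISA = 16 − 12.4 = +3.6°C.

ISA+3.6°C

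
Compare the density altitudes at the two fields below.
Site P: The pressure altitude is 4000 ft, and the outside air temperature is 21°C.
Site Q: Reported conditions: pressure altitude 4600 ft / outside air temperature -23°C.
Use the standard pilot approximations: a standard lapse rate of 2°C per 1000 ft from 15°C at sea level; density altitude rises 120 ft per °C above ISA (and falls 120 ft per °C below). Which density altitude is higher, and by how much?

Site P: ISA temp = 7°C, deviation +14°C, DA = 4000 + 120 × 14 = 5680 ft.
Site Q: ISA temp = 5.8°C, deviation -28.8°C, DA = 4600 + 120 × (-28.8) = 1144 ft.
Site P is higher by 5680 − 1144 = 4536 ft.

Site P by 4536 ft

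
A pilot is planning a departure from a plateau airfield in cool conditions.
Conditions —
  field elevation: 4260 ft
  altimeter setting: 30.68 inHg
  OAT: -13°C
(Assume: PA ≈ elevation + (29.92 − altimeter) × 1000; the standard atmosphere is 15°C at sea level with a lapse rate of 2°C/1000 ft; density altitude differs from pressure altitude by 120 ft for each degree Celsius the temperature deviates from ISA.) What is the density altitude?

Pressure altitude = 4260 + (29.92 − 30.68) × 1000 = 4260 + (-760) = 3500 ft.
ISA temperature at 3500 ft = 15 − 2 × (3500/1000) = 8°C.
ISA deviation = -13 − 8 = -21°C.
Density altitude = 3500 + 120 × (-21) = 980 ft.

980 ft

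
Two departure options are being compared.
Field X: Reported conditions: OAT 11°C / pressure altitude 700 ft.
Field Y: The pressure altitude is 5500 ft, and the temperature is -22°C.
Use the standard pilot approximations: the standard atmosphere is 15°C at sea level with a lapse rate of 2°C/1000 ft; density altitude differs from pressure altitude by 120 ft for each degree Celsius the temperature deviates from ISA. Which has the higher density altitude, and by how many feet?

Field Y by 1992 ft

Field X: ISA temp = 13.6°C, deviation -2.6°C, DA = 700 + 120 × (-2.6) = 388 ft.
Field Y: ISA temp = 4°C, deviation -26°C, DA = 5500 + 120 × (-26) = 2380 ft.
Field Y is higher by 2380 − 388 = 1992 ft.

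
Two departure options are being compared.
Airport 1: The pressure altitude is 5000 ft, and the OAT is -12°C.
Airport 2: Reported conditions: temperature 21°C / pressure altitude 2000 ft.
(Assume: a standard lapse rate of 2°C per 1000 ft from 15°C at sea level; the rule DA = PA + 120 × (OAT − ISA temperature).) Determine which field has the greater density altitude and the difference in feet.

Airport 2 by 240 ft

Airport 1: ISA temp = 5°C, deviation -17°C, DA = 5000 + 120 × (-17) = 2960 ft.
Airport 2: ISA temp = 11°C, deviation +10°C, DA = 2000 + 120 × 10 = 3200 ft.
Airport 2 is higher by 3200 − 2960 = 240 ft.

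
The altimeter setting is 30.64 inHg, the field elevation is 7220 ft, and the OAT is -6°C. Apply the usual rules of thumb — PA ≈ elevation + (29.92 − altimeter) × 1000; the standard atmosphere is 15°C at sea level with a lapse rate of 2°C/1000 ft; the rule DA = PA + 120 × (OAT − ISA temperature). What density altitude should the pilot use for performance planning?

Pressure altitude = 7220 + (29.92 − 30.64) × 1000 = 7220 + (-720) = 6500 ft.
ISA temperature at 6500 ft = 15 − 2 × (6500/1000) = 2°C.
ISA deviation = -6 − 2 = -8°C.
Density altitude = 6500 + 120 × (-8) = 5540 ft.

5540 ft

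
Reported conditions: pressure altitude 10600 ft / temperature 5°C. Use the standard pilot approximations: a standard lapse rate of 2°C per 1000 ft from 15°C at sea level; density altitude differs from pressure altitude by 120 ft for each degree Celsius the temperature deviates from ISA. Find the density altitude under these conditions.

ISA temperature at 10600 ft = 15 − 2 × (10600/1000) = -6.2°C.
ISA deviation = 5 − (-6.2) = +11.2°C.
Density altitude = 10600 + 120 × (11.2) = 10600 + (+1344) = 11944 ft.

11944 ft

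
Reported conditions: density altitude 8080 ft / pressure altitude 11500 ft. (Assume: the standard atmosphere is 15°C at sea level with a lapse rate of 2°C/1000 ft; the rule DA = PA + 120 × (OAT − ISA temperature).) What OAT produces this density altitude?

-36.5°C

Density altitude − pressure altitude = 8080 − 11500 = -3420 ft.
At 120 ft/°C that is an ISA deviation of -3420/120 = -28.5°C.
ISA temperature at 11500 ft = 15 − 2 × (11500/1000) = -8°C.
OAT = ISA + deviation = -8 + (-28.5) = -36.5°C.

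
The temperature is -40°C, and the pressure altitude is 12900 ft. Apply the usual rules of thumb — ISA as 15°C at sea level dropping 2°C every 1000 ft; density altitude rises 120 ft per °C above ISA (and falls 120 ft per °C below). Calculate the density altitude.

9396 ft

ISA temperature at 12900 ft = 15 − 2 × (12900/1000) = -10.8°C.
ISA deviation = -40 − (-10.8) = -29.2°C.
Density altitude = 12900 + 120 × (-29.2) = 12900 + (-3504) = 9396 ft.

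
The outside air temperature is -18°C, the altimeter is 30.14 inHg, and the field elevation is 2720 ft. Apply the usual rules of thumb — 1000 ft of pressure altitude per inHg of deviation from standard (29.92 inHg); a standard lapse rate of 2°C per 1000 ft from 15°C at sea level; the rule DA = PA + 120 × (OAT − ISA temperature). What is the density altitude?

Pressure altitude = 2720 + (29.92 − 30.14) × 1000 = 2720 + (-220) = 2500 ft.
ISA temperature at 2500 ft = 15 − 2 × (2500/1000) = 10°C.
ISA deviation = -18 − 10 = -28°C.
Density altitude = 2500 + 120 × (-28) = -860 ft.

-860 ft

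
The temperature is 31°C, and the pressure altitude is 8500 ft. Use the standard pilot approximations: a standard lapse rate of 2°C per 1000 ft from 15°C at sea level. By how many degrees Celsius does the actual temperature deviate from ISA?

ISA+33°C

ISA temperature at 8500 ft = 15 − 2 × (8500/1000) = -2°C.
Deviation = OAT − ISA = 31 − (-2) = +33°C.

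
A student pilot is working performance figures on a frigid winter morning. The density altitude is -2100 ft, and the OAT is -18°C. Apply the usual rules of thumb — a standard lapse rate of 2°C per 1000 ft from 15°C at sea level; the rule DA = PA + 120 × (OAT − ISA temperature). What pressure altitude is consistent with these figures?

DA = PA + 120 × (OAT − (15 − 2·PA/1000)) = PA + 120·OAT − 1800 + 0.24·PA = 1.24·PA + 120·OAT − 1800.
So 1.24·PA = -2100 − 120 × (-18) + 1800 = 1860.
PA = 1860 / 1.24 = 1500 ft.

1500 ft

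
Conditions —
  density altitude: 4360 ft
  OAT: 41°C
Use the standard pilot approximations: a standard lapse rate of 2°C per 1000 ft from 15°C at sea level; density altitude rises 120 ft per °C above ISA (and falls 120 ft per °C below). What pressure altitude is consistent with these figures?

DA = PA + 120 × (OAT − (15 − 2·PA/1000)) = PA + 120·OAT − 1800 + 0.24·PA = 1.24·PA + 120·OAT − 1800.
So 1.24·PA = 4360 − 120 × 41 + 1800 = 1240.
PA = 1240 / 1.24 = 1000 ft.

1000 ft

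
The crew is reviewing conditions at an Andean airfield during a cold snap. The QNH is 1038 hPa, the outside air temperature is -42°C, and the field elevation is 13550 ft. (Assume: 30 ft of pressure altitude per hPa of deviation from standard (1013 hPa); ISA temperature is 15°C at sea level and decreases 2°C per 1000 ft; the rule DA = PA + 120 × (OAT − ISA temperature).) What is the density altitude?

Pressure altitude = 13550 + (1013 − 1038) × 30 = 13550 + (-750) = 12800 ft.
ISA temperature at 12800 ft = 15 − 2 × (12800/1000) = -10.6°C.
ISA deviation = -42 − (-10.6) = -31.4°C.
Density altitude = 12800 + 120 × (-31.4) = 9032 ft.

9032 ft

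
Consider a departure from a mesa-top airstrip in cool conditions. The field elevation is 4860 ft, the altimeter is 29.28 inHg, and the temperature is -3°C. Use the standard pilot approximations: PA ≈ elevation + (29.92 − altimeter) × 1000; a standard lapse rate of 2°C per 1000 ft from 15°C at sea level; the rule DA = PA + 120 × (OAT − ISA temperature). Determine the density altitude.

Pressure altitude = 4860 + (29.92 − 29.28) × 1000 = 4860 + (+640) = 5500 ft.
ISA temperature at 5500 ft = 15 − 2 × (5500/1000) = 4°C.
ISA deviation = -3 − 4 = -7°C.
Density altitude = 5500 + 120 × (-7) = 4660 ft.

4660 ft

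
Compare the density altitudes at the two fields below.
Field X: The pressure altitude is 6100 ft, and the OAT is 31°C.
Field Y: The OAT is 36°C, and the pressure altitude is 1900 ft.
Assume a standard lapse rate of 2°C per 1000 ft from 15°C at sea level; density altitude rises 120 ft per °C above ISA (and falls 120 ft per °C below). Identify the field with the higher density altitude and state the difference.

Field X by 4608 ft

Field X: ISA temp = 2.8°C, deviation +28.2°C, DA = 6100 + 120 × 28.2 = 9484 ft.
Field Y: ISA temp = 11.2°C, deviation +24.8°C, DA = 1900 + 120 × 24.8 = 4876 ft.
Field X is higher by 9484 − 4876 = 4608 ft.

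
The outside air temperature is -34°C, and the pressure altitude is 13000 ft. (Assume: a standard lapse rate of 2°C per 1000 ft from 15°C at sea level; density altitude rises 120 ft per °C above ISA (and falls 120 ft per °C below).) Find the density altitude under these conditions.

10240 ft

ISA temperature at 13000 ft = 15 − 2 × (13000/1000) = -11°C.
ISA deviation = -34 − (-11) = -23°C.
Density altitude = 13000 + 120 × (-23) = 13000 + (-2760) = 10240 ft.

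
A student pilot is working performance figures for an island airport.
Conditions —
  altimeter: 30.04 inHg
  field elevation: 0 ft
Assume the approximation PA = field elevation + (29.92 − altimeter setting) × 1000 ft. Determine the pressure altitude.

Pressure correction = (29.92 − 30.04) × 1000 = -120 ft.
Pressure altitude = 0 + (-120) = -120 ft.

-120 ft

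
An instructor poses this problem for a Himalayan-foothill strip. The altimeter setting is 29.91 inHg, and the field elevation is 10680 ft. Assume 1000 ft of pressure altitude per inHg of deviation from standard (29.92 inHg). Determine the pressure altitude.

Pressure correction = (29.92 − 29.91) × 1000 = +10 ft.
Pressure altitude = 10680 + (+10) = 10690 ft.

10690 ft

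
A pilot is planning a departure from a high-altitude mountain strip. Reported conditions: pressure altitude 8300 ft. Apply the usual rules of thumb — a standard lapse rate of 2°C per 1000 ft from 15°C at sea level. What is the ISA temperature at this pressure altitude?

-1.6°C

ISA temperature = 15 − 2 × (8300/1000) = 15 − 16.6 = -1.6°C.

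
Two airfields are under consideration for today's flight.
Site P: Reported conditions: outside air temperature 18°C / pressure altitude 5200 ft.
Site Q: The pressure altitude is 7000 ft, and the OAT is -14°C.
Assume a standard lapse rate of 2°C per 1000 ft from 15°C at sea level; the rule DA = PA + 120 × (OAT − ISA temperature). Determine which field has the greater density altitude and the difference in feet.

Site P by 1608 ft

Site P: ISA temp = 4.6°C, deviation +13.4°C, DA = 5200 + 120 × 13.4 = 6808 ft.
Site Q: ISA temp = 1°C, deviation -15°C, DA = 7000 + 120 × (-15) = 5200 ft.
Site P is higher by 6808 − 5200 = 1608 ft.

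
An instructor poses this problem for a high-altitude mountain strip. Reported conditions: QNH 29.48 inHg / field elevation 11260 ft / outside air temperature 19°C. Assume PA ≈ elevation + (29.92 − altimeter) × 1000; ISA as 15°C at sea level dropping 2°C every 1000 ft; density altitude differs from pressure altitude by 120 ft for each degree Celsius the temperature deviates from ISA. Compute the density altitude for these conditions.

Pressure altitude = 11260 + (29.92 − 29.48) × 1000 = 11260 + (+440) = 11700 ft.
ISA temperature at 11700 ft = 15 − 2 × (11700/1000) = -8.4°C.
ISA deviation = 19 − (-8.4) = +27.4°C.
Density altitude = 11700 + 120 × (27.4) = 14988 ft.

14988 ft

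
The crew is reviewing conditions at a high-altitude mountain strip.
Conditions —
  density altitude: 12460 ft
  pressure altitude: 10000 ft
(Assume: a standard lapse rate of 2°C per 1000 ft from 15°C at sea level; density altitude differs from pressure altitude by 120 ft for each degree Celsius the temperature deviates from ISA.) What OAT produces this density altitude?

15.5°C

Density altitude − pressure altitude = 12460 − 10000 = +2460 ft.
At 120 ft/°C that is an ISA deviation of 2460/120 = +20.5°C.
ISA temperature at 10000 ft = 15 − 2 × (10000/1000) = -5°C.
OAT = ISA + deviation = -5 + (+20.5) = 15.5°C.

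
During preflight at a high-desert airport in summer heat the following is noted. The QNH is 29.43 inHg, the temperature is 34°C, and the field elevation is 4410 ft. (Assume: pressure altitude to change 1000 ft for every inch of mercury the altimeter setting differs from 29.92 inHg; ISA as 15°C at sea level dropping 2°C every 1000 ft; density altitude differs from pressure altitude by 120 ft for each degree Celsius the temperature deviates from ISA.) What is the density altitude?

8356 ft

Pressure altitude = 4410 + (29.92 − 29.43) × 1000 = 4410 + (+490) = 4900 ft.
ISA temperature at 4900 ft = 15 − 2 × (4900/1000) = 5.2°C.
ISA deviation = 34 − 5.2 = +28.8°C.
Density altitude = 4900 + 120 × (28.8) = 8356 ft.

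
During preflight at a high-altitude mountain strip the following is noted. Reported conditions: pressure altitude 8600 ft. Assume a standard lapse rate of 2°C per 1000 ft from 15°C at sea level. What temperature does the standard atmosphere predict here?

-2.2°C

ISA temperature = 15 − 2 × (8600/1000) = 15 − 17.2 = -2.2°C.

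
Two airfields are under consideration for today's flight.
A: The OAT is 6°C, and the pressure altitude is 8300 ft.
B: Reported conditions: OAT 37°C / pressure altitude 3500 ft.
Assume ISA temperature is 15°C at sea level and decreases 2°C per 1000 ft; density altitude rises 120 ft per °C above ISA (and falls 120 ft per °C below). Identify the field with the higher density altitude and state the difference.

A: ISA temp = -1.6°C, deviation +7.6°C, DA = 8300 + 120 × 7.6 = 9212 ft.
B: ISA temp = 8°C, deviation +29°C, DA = 3500 + 120 × 29 = 6980 ft.
A is higher by 9212 − 6980 = 2232 ft.

A by 2232 ft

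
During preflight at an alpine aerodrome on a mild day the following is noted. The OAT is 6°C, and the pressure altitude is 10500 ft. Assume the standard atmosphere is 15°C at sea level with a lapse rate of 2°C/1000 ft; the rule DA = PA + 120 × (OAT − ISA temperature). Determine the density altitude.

11940 ft

ISA temperature at 10500 ft = 15 − 2 × (10500/1000) = -6°C.
ISA deviation = 6 − (-6) = +12°C.
Density altitude = 10500 + 120 × (12) = 10500 + (+1440) = 11940 ft.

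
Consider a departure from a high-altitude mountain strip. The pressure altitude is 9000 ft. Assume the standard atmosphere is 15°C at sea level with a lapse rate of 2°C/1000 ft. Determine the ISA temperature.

ISA temperature = 15 − 2 × (9000/1000) = 15 − 18 = -3°C.

-3°C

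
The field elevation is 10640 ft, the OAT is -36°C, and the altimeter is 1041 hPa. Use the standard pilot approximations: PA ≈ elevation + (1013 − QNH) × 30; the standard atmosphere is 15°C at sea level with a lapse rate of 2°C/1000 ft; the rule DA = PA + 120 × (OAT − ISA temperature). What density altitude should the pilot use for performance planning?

6032 ft

Pressure altitude = 10640 + (1013 − 1041) × 30 = 10640 + (-840) = 9800 ft.
ISA temperature at 9800 ft = 15 − 2 × (9800/1000) = -4.6°C.
ISA deviation = -36 − (-4.6) = -31.4°C.
Density altitude = 9800 + 120 × (-31.4) = 6032 ft.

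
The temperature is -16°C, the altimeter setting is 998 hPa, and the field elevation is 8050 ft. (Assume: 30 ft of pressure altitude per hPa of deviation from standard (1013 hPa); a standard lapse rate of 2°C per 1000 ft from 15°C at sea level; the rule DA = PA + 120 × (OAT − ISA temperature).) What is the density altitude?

Pressure altitude = 8050 + (1013 − 998) × 30 = 8050 + (+450) = 8500 ft.
ISA temperature at 8500 ft = 15 − 2 × (8500/1000) = -2°C.
ISA deviation = -16 − (-2) = -14°C.
Density altitude = 8500 + 120 × (-14) = 6820 ft.

6820 ft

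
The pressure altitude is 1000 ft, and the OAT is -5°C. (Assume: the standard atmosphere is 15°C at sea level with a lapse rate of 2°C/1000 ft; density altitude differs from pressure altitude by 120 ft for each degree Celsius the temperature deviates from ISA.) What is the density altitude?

ISA temperature at 1000 ft = 15 − 2 × (1000/1000) = 13°C.
ISA deviation = -5 − 13 = -18°C.
Density altitude = 1000 + 120 × (-18) = 1000 + (-2160) = -1160 ft.

-1160 ft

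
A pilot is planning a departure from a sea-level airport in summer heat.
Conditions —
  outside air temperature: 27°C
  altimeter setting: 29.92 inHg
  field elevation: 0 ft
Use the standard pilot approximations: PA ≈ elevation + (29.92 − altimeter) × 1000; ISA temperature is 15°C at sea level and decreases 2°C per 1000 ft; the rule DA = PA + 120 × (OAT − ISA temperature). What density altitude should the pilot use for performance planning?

Pressure altitude = 0 + (29.92 − 29.92) × 1000 = 0 + (0) = 0 ft.
ISA temperature at 0 ft = 15 − 2 × (0/1000) = 15°C.
ISA deviation = 27 − 15 = +12°C.
Density altitude = 0 + 120 × (12) = 1440 ft.

1440 ft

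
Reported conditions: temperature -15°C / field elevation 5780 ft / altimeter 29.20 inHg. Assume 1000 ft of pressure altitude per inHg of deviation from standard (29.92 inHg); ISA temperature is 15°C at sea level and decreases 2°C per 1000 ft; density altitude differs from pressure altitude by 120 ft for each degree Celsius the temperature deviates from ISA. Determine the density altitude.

Pressure altitude = 5780 + (29.92 − 29.20) × 1000 = 5780 + (+720) = 6500 ft.
ISA temperature at 6500 ft = 15 − 2 × (6500/1000) = 2°C.
ISA deviation = -15 − 2 = -17°C.
Density altitude = 6500 + 120 × (-17) = 4460 ft.

4460 ft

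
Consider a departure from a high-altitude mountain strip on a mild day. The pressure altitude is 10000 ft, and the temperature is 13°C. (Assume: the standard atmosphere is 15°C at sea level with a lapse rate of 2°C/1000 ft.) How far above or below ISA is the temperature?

ISA+18°C

ISA temperature at 10000 ft = 15 − 2 × (10000/1000) = -5°C.
Deviation = OAT − ISA = 13 − (-5) = +18°C.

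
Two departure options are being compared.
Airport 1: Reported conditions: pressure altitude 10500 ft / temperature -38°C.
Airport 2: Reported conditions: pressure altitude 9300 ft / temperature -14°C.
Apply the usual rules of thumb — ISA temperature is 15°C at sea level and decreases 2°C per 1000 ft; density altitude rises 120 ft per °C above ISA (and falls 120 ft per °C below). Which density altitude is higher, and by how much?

Airport 2 by 1392 ft

Airport 1: ISA temp = -6°C, deviation -32°C, DA = 10500 + 120 × (-32) = 6660 ft.
Airport 2: ISA temp = -3.6°C, deviation -10.4°C, DA = 9300 + 120 × (-10.4) = 8052 ft.
Airport 2 is higher by 8052 − 6660 = 1392 ft.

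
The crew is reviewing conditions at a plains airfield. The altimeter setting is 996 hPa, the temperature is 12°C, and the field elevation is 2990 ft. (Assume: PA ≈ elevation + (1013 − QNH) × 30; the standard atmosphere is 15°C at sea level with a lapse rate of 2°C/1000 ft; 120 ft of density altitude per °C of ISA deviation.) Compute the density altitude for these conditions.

Pressure altitude = 2990 + (1013 − 996) × 30 = 2990 + (+510) = 3500 ft.
ISA temperature at 3500 ft = 15 − 2 × (3500/1000) = 8°C.
ISA deviation = 12 − 8 = +4°C.
Density altitude = 3500 + 120 × (4) = 3980 ft.

3980 ft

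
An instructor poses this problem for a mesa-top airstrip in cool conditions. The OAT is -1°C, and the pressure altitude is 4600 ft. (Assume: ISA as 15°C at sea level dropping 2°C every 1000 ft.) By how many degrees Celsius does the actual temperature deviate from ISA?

ISA-6.8°C

ISA temperature at 4600 ft = 15 − 2 × (4600/1000) = 5.8°C.
Deviation = OAT − ISA = -1 − 5.8 = -6.8°C.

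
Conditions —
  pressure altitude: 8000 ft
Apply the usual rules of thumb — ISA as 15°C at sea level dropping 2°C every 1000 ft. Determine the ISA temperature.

-1°C

ISA temperature = 15 − 2 × (8000/1000) = 15 − 16 = -1°C.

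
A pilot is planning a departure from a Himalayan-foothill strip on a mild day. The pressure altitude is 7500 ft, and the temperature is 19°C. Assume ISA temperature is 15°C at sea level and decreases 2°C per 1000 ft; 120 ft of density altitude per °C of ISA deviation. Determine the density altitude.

ISA temperature at 7500 ft = 15 − 2 × (7500/1000) = 0°C.
ISA deviation = 19 − 0 = +19°C.
Density altitude = 7500 + 120 × (19) = 7500 + (+2280) = 9780 ft.

9780 ft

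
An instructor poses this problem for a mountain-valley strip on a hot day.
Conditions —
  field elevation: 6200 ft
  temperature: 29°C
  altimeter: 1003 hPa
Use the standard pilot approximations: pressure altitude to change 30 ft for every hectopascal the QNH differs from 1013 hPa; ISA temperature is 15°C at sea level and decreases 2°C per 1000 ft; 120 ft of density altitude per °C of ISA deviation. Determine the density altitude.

Pressure altitude = 6200 + (1013 − 1003) × 30 = 6200 + (+300) = 6500 ft.
ISA temperature at 6500 ft = 15 − 2 × (6500/1000) = 2°C.
ISA deviation = 29 − 2 = +27°C.
Density altitude = 6500 + 120 × (27) = 9740 ft.

9740 ft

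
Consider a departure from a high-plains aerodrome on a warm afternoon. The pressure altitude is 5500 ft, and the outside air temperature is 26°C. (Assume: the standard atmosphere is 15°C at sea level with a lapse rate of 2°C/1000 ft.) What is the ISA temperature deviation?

ISA+22°C

ISA temperature at 5500 ft = 15 − 2 × (5500/1000) = 4°C.
Deviation = OAT − ISA = 26 − 4 = +22°C.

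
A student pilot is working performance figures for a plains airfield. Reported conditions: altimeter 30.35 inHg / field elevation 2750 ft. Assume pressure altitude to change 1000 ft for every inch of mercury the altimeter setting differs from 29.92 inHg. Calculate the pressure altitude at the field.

Pressure correction = (29.92 − 30.35) × 1000 = -430 ft.
Pressure altitude = 2750 + (-430) = 2320 ft.

2320 ft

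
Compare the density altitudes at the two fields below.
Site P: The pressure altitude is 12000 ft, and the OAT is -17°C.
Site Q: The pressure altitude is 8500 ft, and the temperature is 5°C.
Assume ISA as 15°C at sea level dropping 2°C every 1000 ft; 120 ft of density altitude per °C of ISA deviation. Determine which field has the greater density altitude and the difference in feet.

Site P: ISA temp = -9°C, deviation -8°C, DA = 12000 + 120 × (-8) = 11040 ft.
Site Q: ISA temp = -2°C, deviation +7°C, DA = 8500 + 120 × 7 = 9340 ft.
Site P is higher by 11040 − 9340 = 1700 ft.

Site P by 1700 ft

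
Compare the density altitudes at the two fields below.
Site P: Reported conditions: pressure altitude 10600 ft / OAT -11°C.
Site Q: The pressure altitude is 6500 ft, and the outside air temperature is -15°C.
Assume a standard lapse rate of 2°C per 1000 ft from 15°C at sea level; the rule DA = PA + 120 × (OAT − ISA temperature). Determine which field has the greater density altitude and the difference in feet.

Site P: ISA temp = -6.2°C, deviation -4.8°C, DA = 10600 + 120 × (-4.8) = 10024 ft.
Site Q: ISA temp = 2°C, deviation -17°C, DA = 6500 + 120 × (-17) = 4460 ft.
Site P is higher by 10024 − 4460 = 5564 ft.

Site P by 5564 ft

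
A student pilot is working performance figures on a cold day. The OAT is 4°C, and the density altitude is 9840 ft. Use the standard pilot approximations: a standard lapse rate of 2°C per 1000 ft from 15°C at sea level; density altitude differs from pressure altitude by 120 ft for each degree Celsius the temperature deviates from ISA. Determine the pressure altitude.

DA = PA + 120 × (OAT − (15 − 2·PA/1000)) = PA + 120·OAT − 1800 + 0.24·PA = 1.24·PA + 120·OAT − 1800.
So 1.24·PA = 9840 − 120 × 4 + 1800 = 11160.
PA = 11160 / 1.24 = 9000 ft.

9000 ft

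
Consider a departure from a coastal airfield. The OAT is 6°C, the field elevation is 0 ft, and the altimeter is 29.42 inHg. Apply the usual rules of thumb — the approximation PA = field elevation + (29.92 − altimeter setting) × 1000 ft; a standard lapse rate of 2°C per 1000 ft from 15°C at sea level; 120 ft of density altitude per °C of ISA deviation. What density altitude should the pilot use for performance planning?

Pressure altitude = 0 + (29.92 − 29.42) × 1000 = 0 + (+500) = 500 ft.
ISA temperature at 500 ft = 15 − 2 × (500/1000) = 14°C.
ISA deviation = 6 − 14 = -8°C.
Density altitude = 500 + 120 × (-8) = -460 ft.

-460 ft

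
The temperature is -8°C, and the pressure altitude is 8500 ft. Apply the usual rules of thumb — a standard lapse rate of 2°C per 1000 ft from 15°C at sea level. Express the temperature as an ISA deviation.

ISA temperature at 8500 ft = 15 − 2 × (8500/1000) = -2°C.
Deviation = OAT − ISA = -8 − (-2) = -6°C.

ISA-6°C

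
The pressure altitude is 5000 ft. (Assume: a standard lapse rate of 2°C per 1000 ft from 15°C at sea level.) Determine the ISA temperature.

5°C

ISA temperature = 15 − 2 × (5000/1000) = 15 − 10 = 5°C.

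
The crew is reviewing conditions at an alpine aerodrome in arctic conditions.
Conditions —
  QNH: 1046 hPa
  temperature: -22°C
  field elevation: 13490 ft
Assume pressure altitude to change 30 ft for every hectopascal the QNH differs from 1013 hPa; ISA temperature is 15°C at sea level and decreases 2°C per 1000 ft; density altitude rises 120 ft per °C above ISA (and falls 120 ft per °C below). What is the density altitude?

11060 ft

Pressure altitude = 13490 + (1013 − 1046) × 30 = 13490 + (-990) = 12500 ft.
ISA temperature at 12500 ft = 15 − 2 × (12500/1000) = -10°C.
ISA deviation = -22 − (-10) = -12°C.
Density altitude = 12500 + 120 × (-12) = 11060 ft.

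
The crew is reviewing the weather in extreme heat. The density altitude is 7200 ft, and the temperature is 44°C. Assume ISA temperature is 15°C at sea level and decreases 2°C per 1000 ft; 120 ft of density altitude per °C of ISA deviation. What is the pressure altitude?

DA = PA + 120 × (OAT − (15 − 2·PA/1000)) = PA + 120·OAT − 1800 + 0.24·PA = 1.24·PA + 120·OAT − 1800.
So 1.24·PA = 7200 − 120 × 44 + 1800 = 3720.
PA = 3720 / 1.24 = 3000 ft.

3000 ft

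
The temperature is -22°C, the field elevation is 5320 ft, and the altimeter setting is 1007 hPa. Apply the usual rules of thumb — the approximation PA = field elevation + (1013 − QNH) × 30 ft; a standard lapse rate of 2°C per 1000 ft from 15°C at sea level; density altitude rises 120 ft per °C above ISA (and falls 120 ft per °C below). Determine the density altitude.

2380 ft

Pressure altitude = 5320 + (1013 − 1007) × 30 = 5320 + (+180) = 5500 ft.
ISA temperature at 5500 ft = 15 − 2 × (5500/1000) = 4°C.
ISA deviation = -22 − 4 = -26°C.
Density altitude = 5500 + 120 × (-26) = 2380 ft.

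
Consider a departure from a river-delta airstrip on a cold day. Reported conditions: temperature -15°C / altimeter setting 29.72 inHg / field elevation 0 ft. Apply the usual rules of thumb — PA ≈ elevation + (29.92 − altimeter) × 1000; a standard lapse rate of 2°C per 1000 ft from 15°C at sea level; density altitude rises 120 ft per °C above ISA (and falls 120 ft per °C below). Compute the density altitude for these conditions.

Pressure altitude = 0 + (29.92 − 29.72) × 1000 = 0 + (+200) = 200 ft.
ISA temperature at 200 ft = 15 − 2 × (200/1000) = 14.6°C.
ISA deviation = -15 − 14.6 = -29.6°C.
Density altitude = 200 + 120 × (-29.6) = -3352 ft.

-3352 ft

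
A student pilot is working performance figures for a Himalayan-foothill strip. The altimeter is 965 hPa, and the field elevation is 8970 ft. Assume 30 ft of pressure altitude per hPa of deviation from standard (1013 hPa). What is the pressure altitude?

10410 ft

Pressure correction = (1013 − 965) × 30 = +1440 ft.
Pressure altitude = 8970 + (+1440) = 10410 ft.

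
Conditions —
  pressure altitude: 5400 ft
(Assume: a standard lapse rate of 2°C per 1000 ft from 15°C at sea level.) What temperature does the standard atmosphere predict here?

4.2°C

ISA temperature = 15 − 2 × (5400/1000) = 15 − 10.8 = 4.2°C.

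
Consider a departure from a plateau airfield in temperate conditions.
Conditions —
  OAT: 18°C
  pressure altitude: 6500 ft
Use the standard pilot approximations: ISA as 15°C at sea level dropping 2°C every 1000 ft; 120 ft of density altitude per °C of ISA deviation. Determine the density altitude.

8420 ft

ISA temperature at 6500 ft = 15 − 2 × (6500/1000) = 2°C.
ISA deviation = 18 − 2 = +16°C.
Density altitude = 6500 + 120 × (16) = 6500 + (+1920) = 8420 ft.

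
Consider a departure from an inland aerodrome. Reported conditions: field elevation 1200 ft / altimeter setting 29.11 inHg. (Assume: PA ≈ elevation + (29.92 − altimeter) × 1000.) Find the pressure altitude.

Pressure correction = (29.92 − 29.11) × 1000 = +810 ft.
Pressure altitude = 1200 + (+810) = 2010 ft.

2010 ft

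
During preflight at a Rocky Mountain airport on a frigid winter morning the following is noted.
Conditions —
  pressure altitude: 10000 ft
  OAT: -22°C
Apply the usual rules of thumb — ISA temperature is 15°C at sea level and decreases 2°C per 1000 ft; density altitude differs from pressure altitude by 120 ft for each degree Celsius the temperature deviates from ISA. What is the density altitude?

7960 ft

ISA temperature at 10000 ft = 15 − 2 × (10000/1000) = -5°C.
ISA deviation = -22 − (-5) = -17°C.
Density altitude = 10000 + 120 × (-17) = 10000 + (-2040) = 7960 ft.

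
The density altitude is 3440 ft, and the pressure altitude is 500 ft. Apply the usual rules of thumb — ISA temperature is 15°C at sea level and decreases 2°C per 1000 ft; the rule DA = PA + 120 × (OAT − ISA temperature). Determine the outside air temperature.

Density altitude − pressure altitude = 3440 − 500 = +2940 ft.
At 120 ft/°C that is an ISA deviation of 2940/120 = +24.5°C.
ISA temperature at 500 ft = 15 − 2 × (500/1000) = 14°C.
OAT = ISA + deviation = 14 + (+24.5) = 38.5°C.

38.5°C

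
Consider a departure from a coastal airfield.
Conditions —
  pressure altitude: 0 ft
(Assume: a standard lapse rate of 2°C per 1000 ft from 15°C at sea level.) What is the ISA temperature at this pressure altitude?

15°C

ISA temperature = 15 − 2 × (0/1000) = 15 − 0 = 15°C.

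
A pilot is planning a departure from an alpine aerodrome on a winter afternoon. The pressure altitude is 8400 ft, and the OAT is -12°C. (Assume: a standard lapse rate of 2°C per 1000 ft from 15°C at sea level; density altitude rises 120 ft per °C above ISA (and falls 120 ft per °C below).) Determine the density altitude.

7176 ft

ISA temperature at 8400 ft = 15 − 2 × (8400/1000) = -1.8°C.
ISA deviation = -12 − (-1.8) = -10.2°C.
Density altitude = 8400 + 120 × (-10.2) = 8400 + (-1224) = 7176 ft.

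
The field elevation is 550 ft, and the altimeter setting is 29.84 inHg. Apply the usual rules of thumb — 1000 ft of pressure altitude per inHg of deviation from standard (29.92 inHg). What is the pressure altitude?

630 ft

Pressure correction = (29.92 − 29.84) × 1000 = +80 ft.
Pressure altitude = 550 + (+80) = 630 ft.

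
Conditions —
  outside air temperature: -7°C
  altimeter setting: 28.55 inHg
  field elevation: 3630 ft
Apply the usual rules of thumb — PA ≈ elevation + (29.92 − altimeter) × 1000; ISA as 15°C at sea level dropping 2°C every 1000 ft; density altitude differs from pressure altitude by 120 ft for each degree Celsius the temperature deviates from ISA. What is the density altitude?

3560 ft

Pressure altitude = 3630 + (29.92 − 28.55) × 1000 = 3630 + (+1370) = 5000 ft.
ISA temperature at 5000 ft = 15 − 2 × (5000/1000) = 5°C.
ISA deviation = -7 − 5 = -12°C.
Density altitude = 5000 + 120 × (-12) = 3560 ft.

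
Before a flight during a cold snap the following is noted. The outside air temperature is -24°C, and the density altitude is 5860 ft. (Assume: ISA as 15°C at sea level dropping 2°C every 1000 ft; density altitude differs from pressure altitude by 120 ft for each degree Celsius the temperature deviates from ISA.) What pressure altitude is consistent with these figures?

DA = PA + 120 × (OAT − (15 − 2·PA/1000)) = PA + 120·OAT − 1800 + 0.24·PA = 1.24·PA + 120·OAT − 1800.
So 1.24·PA = 5860 − 120 × (-24) + 1800 = 10540.
PA = 10540 / 1.24 = 8500 ft.

8500 ft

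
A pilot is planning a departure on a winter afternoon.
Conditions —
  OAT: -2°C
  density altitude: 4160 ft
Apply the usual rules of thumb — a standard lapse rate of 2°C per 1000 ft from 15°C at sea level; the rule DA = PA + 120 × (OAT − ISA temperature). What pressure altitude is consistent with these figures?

5000 ft

DA = PA + 120 × (OAT − (15 − 2·PA/1000)) = PA + 120·OAT − 1800 + 0.24·PA = 1.24·PA + 120·OAT − 1800.
So 1.24·PA = 4160 − 120 × (-2) + 1800 = 6200.
PA = 6200 / 1.24 = 5000 ft.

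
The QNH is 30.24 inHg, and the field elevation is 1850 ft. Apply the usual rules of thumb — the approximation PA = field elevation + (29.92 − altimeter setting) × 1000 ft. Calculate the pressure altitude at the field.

Pressure correction = (29.92 − 30.24) × 1000 = -320 ft.
Pressure altitude = 1850 + (-320) = 1530 ft.

1530 ft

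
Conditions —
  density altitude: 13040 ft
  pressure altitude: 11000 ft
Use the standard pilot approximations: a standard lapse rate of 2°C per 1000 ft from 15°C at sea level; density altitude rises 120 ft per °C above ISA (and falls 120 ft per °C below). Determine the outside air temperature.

Density altitude − pressure altitude = 13040 − 11000 = +2040 ft.
At 120 ft/°C that is an ISA deviation of 2040/120 = +17°C.
ISA temperature at 11000 ft = 15 − 2 × (11000/1000) = -7°C.
OAT = ISA + deviation = -7 + (+17) = 10°C.

10°C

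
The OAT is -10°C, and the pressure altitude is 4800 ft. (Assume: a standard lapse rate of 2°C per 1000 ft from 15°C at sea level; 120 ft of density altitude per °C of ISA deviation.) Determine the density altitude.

ISA temperature at 4800 ft = 15 − 2 × (4800/1000) = 5.4°C.
ISA deviation = -10 − 5.4 = -15.4°C.
Density altitude = 4800 + 120 × (-15.4) = 4800 + (-1848) = 2952 ft.

2952 ft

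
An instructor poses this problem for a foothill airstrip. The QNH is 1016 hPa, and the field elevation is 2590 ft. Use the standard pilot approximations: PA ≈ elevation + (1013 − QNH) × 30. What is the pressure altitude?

Pressure correction = (1013 − 1016) × 30 = -90 ft.
Pressure altitude = 2590 + (-90) = 2500 ft.

2500 ft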